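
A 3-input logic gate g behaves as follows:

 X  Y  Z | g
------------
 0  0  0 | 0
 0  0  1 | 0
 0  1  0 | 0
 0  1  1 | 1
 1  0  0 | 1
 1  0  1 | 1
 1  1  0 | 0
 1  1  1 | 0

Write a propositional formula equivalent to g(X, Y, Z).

g(X, Y, Z) = (((~X & Y) & Z) | ((X & ~Y) & ~Z)) | ((X & ~Y) & Z)

The 1-rows are (0,1,1), (1,0,0), (1,0,1). Each contributes one minterm — ¬X·Y·Z; X·¬Y·¬Z; X·¬Y·Z — and their disjunction is a sum-of-products form of g.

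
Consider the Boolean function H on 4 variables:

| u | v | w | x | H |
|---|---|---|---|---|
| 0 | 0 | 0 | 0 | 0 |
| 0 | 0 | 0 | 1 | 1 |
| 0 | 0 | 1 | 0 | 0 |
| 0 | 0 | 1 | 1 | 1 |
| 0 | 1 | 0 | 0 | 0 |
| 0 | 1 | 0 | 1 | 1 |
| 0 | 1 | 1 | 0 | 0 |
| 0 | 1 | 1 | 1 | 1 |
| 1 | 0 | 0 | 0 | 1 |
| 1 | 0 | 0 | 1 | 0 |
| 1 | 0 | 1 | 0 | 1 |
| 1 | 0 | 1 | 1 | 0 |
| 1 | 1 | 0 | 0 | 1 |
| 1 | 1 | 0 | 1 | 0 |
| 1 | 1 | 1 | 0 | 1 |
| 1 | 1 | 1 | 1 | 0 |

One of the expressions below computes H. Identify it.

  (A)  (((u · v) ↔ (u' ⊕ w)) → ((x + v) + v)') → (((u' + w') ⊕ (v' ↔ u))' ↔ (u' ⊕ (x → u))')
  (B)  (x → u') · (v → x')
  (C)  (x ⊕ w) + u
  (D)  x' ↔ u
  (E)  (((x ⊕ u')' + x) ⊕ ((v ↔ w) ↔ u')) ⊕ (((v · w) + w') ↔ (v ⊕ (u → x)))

D

(A) fails at (0,1,0,0): the formula yields 1, H is 0.
(B) fails at (0,0,0,0): the formula yields 1, H is 0.
(C) fails at (0,0,1,0): the formula yields 1, H is 0.
(E) fails at (0,1,1,0): the formula yields 1, H is 0.
Only (D) survives; checking it on all 16 rows confirms it matches H.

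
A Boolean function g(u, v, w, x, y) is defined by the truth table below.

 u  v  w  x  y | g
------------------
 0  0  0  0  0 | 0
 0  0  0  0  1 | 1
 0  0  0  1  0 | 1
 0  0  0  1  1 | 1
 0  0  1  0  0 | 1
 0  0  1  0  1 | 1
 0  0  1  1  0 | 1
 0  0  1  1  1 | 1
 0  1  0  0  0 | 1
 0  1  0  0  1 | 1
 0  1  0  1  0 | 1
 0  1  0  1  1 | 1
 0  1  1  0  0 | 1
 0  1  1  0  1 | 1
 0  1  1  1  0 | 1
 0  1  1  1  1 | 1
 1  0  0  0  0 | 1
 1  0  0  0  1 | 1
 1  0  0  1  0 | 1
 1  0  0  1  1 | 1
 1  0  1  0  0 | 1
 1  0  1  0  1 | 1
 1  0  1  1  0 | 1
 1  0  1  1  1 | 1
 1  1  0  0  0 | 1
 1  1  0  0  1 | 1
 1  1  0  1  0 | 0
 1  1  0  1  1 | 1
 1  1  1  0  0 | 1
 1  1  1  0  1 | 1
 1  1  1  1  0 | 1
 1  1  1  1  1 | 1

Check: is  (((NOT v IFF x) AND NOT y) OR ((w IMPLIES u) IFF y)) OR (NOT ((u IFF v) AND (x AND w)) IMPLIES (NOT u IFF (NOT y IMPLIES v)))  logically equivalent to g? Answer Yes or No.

Check the formula against g row by row:
  u=0, v=0, w=0, x=0, y=0: formula gives 0, g = 0 ✓
  u=0, v=0, w=0, x=0, y=1: formula gives 1, g = 1 ✓
  u=0, v=0, w=0, x=1, y=0: formula gives 1, g = 1 ✓
  u=0, v=0, w=0, x=1, y=1: formula gives 1, g = 1 ✓
  … (the remaining 28 rows also agree.)
No disagreement on any input; they are logically equivalent.

Yes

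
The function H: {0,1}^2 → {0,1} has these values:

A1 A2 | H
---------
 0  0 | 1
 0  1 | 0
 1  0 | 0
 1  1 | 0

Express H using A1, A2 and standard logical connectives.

The output is 1 only when every input is 0 — NOR of all inputs.

H(A1, A2) = (A1 + A2)'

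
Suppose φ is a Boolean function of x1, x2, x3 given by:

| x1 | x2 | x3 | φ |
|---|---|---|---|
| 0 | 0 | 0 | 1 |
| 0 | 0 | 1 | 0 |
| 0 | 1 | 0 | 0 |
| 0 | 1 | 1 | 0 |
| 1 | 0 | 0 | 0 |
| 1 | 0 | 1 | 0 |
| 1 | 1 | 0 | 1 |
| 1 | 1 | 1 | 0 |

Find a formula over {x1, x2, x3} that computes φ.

Collect the rows where φ=1 — (0,0,0), (1,1,0) — and write one minterm per row: ¬x1·¬x2·¬x3, x1·x2·¬x3. Their union (logical OR) reproduces the table exactly.

φ(x1, x2, x3) = ((not x1 and not x2) and not x3) or ((x1 and x2) and not x3)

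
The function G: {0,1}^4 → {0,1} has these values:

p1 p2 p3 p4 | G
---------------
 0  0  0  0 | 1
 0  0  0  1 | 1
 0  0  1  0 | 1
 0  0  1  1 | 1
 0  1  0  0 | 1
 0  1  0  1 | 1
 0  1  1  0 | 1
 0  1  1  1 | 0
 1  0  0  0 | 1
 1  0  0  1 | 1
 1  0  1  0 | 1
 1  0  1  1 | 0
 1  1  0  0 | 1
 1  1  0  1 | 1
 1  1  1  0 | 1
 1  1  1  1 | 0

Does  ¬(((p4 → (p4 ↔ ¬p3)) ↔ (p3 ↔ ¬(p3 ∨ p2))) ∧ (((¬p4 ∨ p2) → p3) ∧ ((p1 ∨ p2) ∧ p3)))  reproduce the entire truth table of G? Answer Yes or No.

Yes

Check the formula against G row by row:
  p1=0, p2=0, p3=0, p4=0: formula gives 1, G = 1 ✓
  p1=0, p2=0, p3=0, p4=1: formula gives 1, G = 1 ✓
  p1=0, p2=0, p3=1, p4=0: formula gives 1, G = 1 ✓
  p1=0, p2=0, p3=1, p4=1: formula gives 1, G = 1 ✓
  …and likewise for the remaining 12 rows.
All 16 rows match — the expression computes G exactly.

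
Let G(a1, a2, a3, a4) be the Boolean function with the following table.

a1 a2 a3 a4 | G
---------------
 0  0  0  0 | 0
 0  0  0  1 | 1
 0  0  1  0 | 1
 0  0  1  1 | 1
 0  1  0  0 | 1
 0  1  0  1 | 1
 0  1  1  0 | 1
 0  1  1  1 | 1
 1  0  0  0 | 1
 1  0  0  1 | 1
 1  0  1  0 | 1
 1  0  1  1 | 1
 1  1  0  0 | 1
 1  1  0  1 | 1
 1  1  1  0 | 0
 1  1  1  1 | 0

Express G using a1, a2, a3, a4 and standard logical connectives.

G(a1, a2, a3, a4) = NOT (((((NOT a1 AND NOT a2) AND NOT a3) AND NOT a4) OR (((a1 AND a2) AND a3) AND NOT a4)) OR (((a1 AND a2) AND a3) AND a4))

The 0-rows are (0,0,0,0), (1,1,1,0), (1,1,1,1). Take each as a conjunction (¬a1·¬a2·¬a3·¬a4, a1·a2·a3·¬a4, a1·a2·a3·a4), form their disjunction, and complement — that gives a formula that is 1 everywhere G is.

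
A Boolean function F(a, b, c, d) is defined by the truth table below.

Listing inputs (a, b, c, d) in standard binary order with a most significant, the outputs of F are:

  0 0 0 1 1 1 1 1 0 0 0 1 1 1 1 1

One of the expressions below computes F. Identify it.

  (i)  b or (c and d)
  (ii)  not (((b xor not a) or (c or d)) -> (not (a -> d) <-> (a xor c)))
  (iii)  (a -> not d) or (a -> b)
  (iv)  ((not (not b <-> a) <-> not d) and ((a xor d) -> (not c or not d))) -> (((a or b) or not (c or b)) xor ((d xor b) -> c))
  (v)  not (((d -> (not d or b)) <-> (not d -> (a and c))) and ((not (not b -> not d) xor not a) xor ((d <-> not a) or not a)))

(ii): at (0,0,1,0) it gives 1, but F = 0 — eliminated.
(iii): at (0,0,0,0) it gives 1, but F = 0 — eliminated.
(iv): at (0,0,0,1) it gives 1, but F = 0 — eliminated.
(v): at (0,0,0,0) it gives 1, but F = 0 — eliminated.
(i) is the remaining candidate, and it agrees with F on all 16 inputs.

i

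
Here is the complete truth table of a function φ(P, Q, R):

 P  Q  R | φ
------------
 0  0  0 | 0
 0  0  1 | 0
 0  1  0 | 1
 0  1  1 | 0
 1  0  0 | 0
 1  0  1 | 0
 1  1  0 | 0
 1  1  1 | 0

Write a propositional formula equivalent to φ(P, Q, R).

φ(P, Q, R) = (¬P ∧ Q) ∧ ¬R

φ is 1 on exactly one input, (0,1,0), whose minterm is ¬P·Q·¬R. So φ is just that conjunction.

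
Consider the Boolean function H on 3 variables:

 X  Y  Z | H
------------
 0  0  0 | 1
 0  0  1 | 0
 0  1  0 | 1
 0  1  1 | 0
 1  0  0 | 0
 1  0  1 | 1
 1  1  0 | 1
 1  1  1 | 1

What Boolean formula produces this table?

The 0-rows are (0,0,1), (0,1,1), (1,0,0). Take each as a conjunction (¬X·¬Y·Z, ¬X·Y·Z, X·¬Y·¬Z), form their disjunction, and complement — that gives a formula that is 1 everywhere H is.

H(X, Y, Z) = NOT ((((NOT X AND NOT Y) AND Z) OR ((NOT X AND Y) AND Z)) OR ((X AND NOT Y) AND NOT Z))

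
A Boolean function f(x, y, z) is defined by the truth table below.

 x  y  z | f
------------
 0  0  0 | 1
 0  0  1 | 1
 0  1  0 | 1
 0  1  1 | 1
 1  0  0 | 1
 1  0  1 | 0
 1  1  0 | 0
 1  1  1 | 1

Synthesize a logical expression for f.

f(x, y, z) = (((x · y') · z) + ((x · y) · z'))'

The 0-rows are (1,0,1), (1,1,0). Take each as a conjunction (x·¬y·z, x·y·¬z), form their disjunction, and complement — that gives a formula that is 1 everywhere f is.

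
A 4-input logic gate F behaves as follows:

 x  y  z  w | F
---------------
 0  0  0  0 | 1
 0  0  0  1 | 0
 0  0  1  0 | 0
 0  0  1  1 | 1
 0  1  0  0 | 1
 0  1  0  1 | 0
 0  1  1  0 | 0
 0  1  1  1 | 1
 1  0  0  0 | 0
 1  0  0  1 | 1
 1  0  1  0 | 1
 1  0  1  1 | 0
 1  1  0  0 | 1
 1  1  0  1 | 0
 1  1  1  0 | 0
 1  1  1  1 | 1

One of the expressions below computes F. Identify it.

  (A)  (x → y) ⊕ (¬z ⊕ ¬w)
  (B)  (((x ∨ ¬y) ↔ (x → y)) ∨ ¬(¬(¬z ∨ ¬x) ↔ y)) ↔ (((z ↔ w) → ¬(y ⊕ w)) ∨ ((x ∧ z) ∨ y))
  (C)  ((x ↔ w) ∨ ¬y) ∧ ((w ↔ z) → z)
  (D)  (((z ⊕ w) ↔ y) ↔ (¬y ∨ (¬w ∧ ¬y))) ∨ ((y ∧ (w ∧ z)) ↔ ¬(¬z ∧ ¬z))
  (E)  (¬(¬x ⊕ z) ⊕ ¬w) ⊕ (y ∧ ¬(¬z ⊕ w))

A

(B) fails at (0,0,0,1): the formula yields 1, F is 0.
(C) fails at (0,0,0,0): the formula yields 0, F is 1.
(D) fails at (0,0,0,1): the formula yields 1, F is 0.
(E) fails at (0,1,0,1): the formula yields 1, F is 0.
That leaves (A). Evaluating it on every row reproduces the table of F exactly.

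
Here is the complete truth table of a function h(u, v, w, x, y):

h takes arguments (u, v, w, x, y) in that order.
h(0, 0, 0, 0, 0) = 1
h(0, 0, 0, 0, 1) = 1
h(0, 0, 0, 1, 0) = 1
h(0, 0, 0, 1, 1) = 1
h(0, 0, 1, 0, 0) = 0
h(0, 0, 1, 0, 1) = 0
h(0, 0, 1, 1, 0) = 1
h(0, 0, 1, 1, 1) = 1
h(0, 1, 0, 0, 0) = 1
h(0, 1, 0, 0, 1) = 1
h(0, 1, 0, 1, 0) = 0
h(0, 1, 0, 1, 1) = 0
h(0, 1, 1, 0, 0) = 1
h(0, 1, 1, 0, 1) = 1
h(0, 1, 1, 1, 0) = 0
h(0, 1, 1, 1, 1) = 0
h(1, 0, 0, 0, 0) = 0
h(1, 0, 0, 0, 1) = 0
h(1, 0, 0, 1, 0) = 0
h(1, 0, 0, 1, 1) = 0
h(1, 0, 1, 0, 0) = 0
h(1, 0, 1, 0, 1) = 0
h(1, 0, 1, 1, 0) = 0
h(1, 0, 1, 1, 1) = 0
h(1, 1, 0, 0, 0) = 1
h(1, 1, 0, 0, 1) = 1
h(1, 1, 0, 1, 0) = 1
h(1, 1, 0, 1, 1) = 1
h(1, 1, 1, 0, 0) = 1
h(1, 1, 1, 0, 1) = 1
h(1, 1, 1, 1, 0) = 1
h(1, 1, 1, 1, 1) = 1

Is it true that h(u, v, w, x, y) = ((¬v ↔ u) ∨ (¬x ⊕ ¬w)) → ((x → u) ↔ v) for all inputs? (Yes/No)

Yes

Test each input against both h and the formula:
  u=0, v=0, w=0, x=0, y=0: formula gives 1, h = 1 ✓
  u=0, v=0, w=0, x=0, y=1: formula gives 1, h = 1 ✓
  u=0, v=0, w=0, x=1, y=0: formula gives 1, h = 1 ✓
  u=0, v=0, w=0, x=1, y=1: formula gives 1, h = 1 ✓
  …and likewise for the remaining 28 rows.
No disagreement on any input; they are logically equivalent.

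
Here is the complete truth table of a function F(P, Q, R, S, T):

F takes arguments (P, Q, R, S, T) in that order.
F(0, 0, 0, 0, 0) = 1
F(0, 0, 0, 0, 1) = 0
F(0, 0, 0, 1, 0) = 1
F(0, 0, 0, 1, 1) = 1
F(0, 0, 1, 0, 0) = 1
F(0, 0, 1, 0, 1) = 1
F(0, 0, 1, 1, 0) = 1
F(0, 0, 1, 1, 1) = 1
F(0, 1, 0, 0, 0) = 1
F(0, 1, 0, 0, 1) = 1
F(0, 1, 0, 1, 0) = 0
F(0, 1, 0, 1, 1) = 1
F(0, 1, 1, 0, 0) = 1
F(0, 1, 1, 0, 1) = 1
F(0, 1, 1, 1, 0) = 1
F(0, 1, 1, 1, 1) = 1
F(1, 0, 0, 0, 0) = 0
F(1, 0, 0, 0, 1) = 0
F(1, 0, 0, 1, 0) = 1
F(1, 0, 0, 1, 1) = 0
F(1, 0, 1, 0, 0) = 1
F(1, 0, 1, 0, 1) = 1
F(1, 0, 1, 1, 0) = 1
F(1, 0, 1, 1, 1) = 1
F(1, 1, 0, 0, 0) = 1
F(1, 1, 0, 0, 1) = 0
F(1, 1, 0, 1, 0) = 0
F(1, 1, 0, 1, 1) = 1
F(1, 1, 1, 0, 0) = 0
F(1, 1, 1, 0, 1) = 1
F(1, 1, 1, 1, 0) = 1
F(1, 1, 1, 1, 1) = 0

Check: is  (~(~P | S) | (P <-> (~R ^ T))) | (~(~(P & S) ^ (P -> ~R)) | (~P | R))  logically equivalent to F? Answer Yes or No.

No

Check the formula against F row by row:
  P=0, Q=0, R=0, S=0, T=0: formula gives 1, F = 1 ✓
  P=0, Q=0, R=0, S=0, T=1: formula gives 1, but F = 0 ✗
Since they disagree at (0,0,0,0,1), the expression is not a correct formula for F.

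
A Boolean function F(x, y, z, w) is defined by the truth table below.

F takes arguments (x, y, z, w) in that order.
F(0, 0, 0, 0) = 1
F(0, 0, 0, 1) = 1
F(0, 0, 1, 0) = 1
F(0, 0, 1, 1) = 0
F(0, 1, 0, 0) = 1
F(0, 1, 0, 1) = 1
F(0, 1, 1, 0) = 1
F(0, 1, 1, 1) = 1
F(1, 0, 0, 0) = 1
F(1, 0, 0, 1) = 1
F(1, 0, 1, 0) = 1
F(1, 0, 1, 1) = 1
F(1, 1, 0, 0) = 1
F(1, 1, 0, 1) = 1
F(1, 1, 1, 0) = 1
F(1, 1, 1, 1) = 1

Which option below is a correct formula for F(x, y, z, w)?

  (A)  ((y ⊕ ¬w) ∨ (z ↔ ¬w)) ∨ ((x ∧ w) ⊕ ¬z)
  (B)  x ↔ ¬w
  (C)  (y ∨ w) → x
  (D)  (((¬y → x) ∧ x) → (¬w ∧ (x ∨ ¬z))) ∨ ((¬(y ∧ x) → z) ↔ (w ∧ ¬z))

(B): at (0,0,0,0) it gives 0, but F = 1 — eliminated.
(C): at (0,0,0,1) it gives 0, but F = 1 — eliminated.
(D): at (0,0,1,1) it gives 1, but F = 0 — eliminated.
Only (A) survives; checking it on all 16 rows confirms it matches F.

A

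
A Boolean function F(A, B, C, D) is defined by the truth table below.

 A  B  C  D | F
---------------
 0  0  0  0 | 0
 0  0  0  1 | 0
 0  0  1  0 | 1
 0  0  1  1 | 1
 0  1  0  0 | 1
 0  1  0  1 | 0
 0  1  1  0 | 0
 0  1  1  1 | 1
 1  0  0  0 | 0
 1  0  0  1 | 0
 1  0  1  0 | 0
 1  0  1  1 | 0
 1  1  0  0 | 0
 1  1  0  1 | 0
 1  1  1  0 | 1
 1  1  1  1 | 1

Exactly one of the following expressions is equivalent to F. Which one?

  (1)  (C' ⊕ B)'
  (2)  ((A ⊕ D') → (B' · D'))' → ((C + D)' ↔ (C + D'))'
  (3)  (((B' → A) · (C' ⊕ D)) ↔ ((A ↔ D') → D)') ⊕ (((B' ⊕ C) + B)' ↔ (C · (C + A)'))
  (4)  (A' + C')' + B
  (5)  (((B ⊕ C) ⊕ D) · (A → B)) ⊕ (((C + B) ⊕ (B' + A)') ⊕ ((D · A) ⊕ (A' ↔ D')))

(1): at (0,1,0,1) it gives 1, but F = 0 — eliminated.
(2): at (0,0,0,0) it gives 1, but F = 0 — eliminated.
(4): at (0,0,1,0) it gives 0, but F = 1 — eliminated.
(5): at (0,0,0,0) it gives 1, but F = 0 — eliminated.
Only (3) survives; checking it on all 16 rows confirms it matches F.

3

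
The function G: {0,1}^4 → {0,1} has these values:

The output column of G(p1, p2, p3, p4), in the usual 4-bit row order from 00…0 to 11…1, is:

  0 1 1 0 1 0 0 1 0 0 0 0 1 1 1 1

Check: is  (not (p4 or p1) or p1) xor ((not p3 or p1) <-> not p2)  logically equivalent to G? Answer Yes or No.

Yes

Test each input against both G and the formula:
  p1=0, p2=0, p3=0, p4=0: formula gives 0, G = 0 ✓
  p1=0, p2=0, p3=0, p4=1: formula gives 1, G = 1 ✓
  p1=0, p2=0, p3=1, p4=0: formula gives 1, G = 1 ✓
  p1=0, p2=0, p3=1, p4=1: formula gives 0, G = 0 ✓
  … (the remaining 12 rows also agree.)
Every row agrees, so the formula is equivalent.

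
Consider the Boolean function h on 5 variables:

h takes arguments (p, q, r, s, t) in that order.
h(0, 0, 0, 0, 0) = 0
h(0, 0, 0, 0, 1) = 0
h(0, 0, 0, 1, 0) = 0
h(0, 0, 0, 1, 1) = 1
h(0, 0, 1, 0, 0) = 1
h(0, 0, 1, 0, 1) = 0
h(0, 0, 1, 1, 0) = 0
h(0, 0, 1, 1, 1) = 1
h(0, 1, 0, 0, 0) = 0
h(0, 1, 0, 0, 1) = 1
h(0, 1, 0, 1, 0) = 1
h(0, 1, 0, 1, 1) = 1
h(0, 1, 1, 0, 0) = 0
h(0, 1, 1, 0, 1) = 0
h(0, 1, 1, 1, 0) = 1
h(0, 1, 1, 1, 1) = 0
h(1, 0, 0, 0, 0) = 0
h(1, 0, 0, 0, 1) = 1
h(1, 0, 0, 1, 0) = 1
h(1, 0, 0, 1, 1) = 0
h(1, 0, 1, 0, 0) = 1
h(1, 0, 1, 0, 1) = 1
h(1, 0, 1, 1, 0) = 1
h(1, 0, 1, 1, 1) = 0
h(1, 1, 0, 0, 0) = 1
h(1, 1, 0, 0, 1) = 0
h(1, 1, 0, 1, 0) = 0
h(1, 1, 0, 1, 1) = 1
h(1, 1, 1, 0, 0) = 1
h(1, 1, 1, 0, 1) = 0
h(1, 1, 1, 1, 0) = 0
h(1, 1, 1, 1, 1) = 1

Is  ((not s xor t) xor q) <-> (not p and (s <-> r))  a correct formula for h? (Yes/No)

No

Check the formula against h row by row:
  p=0, q=0, r=0, s=0, t=0: formula gives 1, but h = 0 ✗
A single disagreement suffices: at (0,0,0,0,0) they differ, so the formula does not compute h.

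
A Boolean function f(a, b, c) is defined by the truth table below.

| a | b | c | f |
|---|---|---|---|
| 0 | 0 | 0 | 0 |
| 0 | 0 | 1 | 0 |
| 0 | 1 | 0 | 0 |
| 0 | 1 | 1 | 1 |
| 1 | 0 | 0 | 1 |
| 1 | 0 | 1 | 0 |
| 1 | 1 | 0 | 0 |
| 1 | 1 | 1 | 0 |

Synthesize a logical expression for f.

f(a, b, c) = ((NOT a AND b) AND c) OR ((a AND NOT b) AND NOT c)

Collect the rows where f=1 — (0,1,1), (1,0,0) — and write one minterm per row: ¬a·b·c, a·¬b·¬c. Their union (logical OR) reproduces the table exactly.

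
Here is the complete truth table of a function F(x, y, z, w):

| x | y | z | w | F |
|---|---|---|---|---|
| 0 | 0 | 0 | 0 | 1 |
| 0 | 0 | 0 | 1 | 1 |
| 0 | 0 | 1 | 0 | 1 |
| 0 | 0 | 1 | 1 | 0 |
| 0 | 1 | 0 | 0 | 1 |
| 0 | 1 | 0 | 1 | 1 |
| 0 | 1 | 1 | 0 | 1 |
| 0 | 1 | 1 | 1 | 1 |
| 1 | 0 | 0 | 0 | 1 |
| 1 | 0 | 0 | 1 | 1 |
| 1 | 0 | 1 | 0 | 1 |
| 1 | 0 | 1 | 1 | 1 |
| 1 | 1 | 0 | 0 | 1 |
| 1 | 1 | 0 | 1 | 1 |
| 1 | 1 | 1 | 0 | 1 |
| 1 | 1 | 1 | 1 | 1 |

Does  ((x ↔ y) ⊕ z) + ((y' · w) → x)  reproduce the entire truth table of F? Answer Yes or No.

Test each input against both F and the formula:
  x=0, y=0, z=0, w=0: formula gives 1, F = 1 ✓
  x=0, y=0, z=0, w=1: formula gives 1, F = 1 ✓
  x=0, y=0, z=1, w=0: formula gives 1, F = 1 ✓
  x=0, y=0, z=1, w=1: formula gives 0, F = 0 ✓
  … (the remaining 12 rows also agree.)
Every row agrees, so the formula is equivalent.

Yes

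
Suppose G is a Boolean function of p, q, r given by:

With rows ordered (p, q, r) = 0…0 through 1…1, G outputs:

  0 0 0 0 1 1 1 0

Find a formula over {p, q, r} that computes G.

The 1-rows are (1,0,0), (1,0,1), (1,1,0). Each contributes one minterm — p·¬q·¬r; p·¬q·r; p·q·¬r — and their disjunction is a sum-of-products form of G.

G(p, q, r) = (((p ∧ ¬q) ∧ ¬r) ∨ ((p ∧ ¬q) ∧ r)) ∨ ((p ∧ q) ∧ ¬r)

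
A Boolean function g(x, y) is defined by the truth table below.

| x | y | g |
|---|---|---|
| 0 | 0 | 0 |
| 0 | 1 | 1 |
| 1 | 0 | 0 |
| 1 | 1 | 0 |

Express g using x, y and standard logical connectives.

g(x, y) = ~x & y

g is 1 on exactly one input, (0,1), whose minterm is ¬x·y. So g is just that conjunction.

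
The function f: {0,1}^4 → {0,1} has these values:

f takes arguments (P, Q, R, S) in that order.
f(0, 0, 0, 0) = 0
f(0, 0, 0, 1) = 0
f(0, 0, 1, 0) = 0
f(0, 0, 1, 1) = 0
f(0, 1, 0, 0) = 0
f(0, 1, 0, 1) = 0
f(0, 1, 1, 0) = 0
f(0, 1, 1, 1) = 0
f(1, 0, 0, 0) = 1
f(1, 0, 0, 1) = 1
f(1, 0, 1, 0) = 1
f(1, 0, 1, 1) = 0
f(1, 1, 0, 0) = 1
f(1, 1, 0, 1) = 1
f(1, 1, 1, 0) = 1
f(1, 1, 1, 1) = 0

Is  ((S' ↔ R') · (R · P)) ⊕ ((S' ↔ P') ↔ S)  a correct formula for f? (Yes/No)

Yes

Check the formula against f row by row:
  P=0, Q=0, R=0, S=0: formula gives 0, f = 0 ✓
  P=0, Q=0, R=0, S=1: formula gives 0, f = 0 ✓
  P=0, Q=0, R=1, S=0: formula gives 0, f = 0 ✓
  P=0, Q=0, R=1, S=1: formula gives 0, f = 0 ✓
  … (the remaining 12 rows also agree.)
No disagreement on any input; they are logically equivalent.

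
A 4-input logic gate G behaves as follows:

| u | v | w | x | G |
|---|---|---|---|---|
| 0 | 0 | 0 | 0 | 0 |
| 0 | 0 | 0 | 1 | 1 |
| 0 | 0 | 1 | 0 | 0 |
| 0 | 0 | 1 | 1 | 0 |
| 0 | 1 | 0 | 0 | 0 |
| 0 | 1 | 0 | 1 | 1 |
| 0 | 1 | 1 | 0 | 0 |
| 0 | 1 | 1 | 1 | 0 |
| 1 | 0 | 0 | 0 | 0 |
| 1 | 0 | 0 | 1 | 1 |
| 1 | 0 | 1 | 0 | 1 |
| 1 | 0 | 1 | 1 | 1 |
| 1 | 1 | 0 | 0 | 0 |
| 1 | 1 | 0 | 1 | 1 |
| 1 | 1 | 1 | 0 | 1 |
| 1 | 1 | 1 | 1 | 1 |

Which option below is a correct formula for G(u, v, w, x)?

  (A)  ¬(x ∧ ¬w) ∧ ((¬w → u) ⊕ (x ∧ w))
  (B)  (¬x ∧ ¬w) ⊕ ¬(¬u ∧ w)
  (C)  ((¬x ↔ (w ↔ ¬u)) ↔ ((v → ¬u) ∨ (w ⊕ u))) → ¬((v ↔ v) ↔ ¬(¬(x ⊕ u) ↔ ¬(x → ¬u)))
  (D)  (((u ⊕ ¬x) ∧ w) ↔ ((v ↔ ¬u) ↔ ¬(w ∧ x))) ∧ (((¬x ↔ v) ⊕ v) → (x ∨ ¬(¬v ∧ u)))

(A): at (0,0,0,1) it gives 0, but G = 1 — eliminated.
(C): at (0,0,0,0) it gives 1, but G = 0 — eliminated.
(D): at (0,0,0,0) it gives 1, but G = 0 — eliminated.
Only (B) survives; checking it on all 16 rows confirms it matches G.

B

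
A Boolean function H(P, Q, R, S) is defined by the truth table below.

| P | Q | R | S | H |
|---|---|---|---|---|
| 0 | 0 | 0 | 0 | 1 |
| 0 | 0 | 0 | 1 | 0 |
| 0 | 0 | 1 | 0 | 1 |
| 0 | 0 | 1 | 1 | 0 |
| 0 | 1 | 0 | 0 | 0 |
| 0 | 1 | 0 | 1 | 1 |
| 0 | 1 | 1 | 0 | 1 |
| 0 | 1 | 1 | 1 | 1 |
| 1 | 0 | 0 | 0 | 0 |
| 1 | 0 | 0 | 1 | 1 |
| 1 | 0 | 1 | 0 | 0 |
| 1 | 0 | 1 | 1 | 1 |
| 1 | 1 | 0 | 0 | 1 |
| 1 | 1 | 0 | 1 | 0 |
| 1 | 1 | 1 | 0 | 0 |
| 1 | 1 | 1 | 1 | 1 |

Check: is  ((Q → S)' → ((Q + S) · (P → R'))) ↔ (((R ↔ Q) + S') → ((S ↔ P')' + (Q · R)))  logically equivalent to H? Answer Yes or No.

Evaluate ((Q → S)' → ((Q + S) · (P → R'))) ↔ (((R ↔ Q) + S') → ((S ↔ P')' + (Q · R))) on each row and compare to H:
  P=0, Q=0, R=0, S=0: formula gives 1, H = 1 ✓
  P=0, Q=0, R=0, S=1: formula gives 0, H = 0 ✓
  P=0, Q=0, R=1, S=0: formula gives 1, H = 1 ✓
  P=0, Q=0, R=1, S=1: formula gives 1, but H = 0 ✗
Since they disagree at (0,0,1,1), the expression is not a correct formula for H.

No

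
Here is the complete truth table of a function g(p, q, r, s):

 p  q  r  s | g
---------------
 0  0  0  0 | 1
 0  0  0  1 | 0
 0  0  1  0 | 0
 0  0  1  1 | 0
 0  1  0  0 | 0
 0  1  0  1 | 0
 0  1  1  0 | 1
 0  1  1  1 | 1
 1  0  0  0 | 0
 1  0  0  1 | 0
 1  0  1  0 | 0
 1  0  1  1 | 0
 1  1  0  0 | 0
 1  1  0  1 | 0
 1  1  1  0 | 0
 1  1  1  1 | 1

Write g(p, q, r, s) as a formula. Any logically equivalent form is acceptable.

The 1-rows are (0,0,0,0), (0,1,1,0), (0,1,1,1), (1,1,1,1). Each contributes one minterm — ¬p·¬q·¬r·¬s; ¬p·q·r·¬s; ¬p·q·r·s; p·q·r·s — and their disjunction is a sum-of-products form of g.

g(p, q, r, s) = (((((~p & ~q) & ~r) & ~s) | (((~p & q) & r) & ~s)) | (((~p & q) & r) & s)) | (((p & q) & r) & s)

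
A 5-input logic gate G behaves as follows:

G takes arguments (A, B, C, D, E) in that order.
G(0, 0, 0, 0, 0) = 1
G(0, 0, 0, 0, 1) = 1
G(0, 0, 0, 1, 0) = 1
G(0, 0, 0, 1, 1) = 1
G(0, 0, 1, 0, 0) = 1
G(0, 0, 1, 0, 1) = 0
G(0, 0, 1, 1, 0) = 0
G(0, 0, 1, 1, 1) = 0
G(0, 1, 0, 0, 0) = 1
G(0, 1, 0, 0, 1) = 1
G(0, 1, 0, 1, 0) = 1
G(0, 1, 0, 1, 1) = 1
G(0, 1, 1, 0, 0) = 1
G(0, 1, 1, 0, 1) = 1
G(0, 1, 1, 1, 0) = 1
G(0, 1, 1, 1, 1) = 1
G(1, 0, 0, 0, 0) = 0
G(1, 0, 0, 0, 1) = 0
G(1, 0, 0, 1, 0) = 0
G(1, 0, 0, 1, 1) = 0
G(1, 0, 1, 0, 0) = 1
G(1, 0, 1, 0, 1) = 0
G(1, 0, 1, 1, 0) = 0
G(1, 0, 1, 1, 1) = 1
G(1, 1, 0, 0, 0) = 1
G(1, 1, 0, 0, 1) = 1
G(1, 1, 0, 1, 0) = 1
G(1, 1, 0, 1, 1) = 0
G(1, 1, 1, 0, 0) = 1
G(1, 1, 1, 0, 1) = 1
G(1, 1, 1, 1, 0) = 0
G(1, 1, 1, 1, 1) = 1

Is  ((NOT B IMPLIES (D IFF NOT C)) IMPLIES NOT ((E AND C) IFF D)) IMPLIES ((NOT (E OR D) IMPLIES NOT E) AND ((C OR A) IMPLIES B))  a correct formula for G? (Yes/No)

Test each input against both G and the formula:
  A=0, B=0, C=0, D=0, E=0: formula gives 1, G = 1 ✓
  A=0, B=0, C=0, D=0, E=1: formula gives 1, G = 1 ✓
  A=0, B=0, C=0, D=1, E=0: formula gives 1, G = 1 ✓
  A=0, B=0, C=0, D=1, E=1: formula gives 1, G = 1 ✓
  …
  A=1, B=0, C=1, D=1, E=1: formula gives 0, but G = 1 ✗
A single disagreement suffices: at (1,0,1,1,1) they differ, so the formula does not compute G.

No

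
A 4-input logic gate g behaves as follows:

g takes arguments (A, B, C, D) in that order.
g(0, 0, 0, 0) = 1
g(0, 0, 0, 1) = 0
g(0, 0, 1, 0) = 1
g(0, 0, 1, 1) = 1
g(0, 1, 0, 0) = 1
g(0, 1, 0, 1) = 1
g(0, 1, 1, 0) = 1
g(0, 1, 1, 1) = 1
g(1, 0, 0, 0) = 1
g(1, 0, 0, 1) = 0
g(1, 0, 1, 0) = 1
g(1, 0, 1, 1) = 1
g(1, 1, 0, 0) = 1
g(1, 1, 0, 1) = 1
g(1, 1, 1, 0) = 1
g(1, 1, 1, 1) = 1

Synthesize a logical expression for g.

g(A, B, C, D) = ((((A' · B') · C') · D) + (((A · B') · C') · D))'

The 0-rows are (0,0,0,1), (1,0,0,1). Take each as a conjunction (¬A·¬B·¬C·D, A·¬B·¬C·D), form their disjunction, and complement — that gives a formula that is 1 everywhere g is.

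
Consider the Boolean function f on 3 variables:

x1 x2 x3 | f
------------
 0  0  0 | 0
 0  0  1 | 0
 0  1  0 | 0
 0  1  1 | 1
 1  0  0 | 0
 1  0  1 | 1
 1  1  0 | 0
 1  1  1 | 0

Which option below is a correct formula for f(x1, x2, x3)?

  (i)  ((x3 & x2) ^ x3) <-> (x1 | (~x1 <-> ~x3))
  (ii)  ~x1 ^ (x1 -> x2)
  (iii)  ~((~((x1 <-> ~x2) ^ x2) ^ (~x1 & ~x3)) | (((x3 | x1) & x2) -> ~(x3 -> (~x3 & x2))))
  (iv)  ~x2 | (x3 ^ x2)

(ii) disagrees with f on (0,1,1) (formula → 0, table → 1); rule it out.
(iii) disagrees with f on (0,1,1) (formula → 0, table → 1); rule it out.
(iv) disagrees with f on (0,0,0) (formula → 1, table → 0); rule it out.
(i) is the remaining candidate, and it agrees with f on all 8 inputs.

i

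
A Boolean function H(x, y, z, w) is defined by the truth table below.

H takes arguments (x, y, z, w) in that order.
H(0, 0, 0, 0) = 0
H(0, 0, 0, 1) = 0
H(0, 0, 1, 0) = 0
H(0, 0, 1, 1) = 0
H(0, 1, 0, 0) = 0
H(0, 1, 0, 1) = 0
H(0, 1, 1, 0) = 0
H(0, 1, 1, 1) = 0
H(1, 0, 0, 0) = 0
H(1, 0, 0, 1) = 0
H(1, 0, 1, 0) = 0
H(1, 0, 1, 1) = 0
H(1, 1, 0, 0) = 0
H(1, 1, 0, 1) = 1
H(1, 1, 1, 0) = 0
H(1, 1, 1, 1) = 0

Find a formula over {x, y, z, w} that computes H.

H is 1 on exactly one input, (1,1,0,1), whose minterm is x·y·¬z·w. So H is just that conjunction.

H(x, y, z, w) = ((x & y) & ~z) & w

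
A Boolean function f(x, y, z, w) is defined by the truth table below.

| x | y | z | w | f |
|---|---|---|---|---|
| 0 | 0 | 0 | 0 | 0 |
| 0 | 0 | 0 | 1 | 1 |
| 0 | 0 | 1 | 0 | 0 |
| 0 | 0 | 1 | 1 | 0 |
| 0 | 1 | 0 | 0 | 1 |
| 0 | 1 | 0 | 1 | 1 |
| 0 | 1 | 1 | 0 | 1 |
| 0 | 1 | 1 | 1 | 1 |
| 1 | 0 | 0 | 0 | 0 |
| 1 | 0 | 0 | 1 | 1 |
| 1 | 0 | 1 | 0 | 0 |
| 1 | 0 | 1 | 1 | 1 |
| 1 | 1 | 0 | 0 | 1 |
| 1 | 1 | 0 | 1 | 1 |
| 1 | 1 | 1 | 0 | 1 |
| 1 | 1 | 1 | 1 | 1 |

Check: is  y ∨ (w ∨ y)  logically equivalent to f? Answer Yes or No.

Evaluate y ∨ (w ∨ y) on each row and compare to f:
  x=0, y=0, z=0, w=0: formula gives 0, f = 0 ✓
  x=0, y=0, z=0, w=1: formula gives 1, f = 1 ✓
  x=0, y=0, z=1, w=0: formula gives 0, f = 0 ✓
  x=0, y=0, z=1, w=1: formula gives 1, but f = 0 ✗
Row (0,0,1,1) is a counterexample, so the formula is not equivalent to f.

No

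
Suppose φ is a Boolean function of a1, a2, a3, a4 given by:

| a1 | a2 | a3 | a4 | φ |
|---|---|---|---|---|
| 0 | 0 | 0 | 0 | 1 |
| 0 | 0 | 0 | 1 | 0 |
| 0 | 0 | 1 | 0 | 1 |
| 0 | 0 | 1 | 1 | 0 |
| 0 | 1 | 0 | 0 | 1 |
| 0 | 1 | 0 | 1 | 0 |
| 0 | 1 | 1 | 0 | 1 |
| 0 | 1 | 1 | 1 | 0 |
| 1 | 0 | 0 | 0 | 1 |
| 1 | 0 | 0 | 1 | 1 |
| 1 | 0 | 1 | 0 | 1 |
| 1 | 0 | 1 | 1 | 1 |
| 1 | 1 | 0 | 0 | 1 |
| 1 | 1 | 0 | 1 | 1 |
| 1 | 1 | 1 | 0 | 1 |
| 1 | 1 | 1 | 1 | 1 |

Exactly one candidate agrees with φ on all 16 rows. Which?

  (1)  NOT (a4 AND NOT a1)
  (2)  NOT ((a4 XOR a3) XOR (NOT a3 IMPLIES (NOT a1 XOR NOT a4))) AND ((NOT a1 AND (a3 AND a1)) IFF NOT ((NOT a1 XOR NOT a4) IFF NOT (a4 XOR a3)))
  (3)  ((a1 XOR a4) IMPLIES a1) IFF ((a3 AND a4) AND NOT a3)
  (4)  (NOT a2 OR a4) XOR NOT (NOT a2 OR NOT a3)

1

(2) fails at (0,0,0,0): the formula yields 0, φ is 1.
(3) fails at (0,0,0,0): the formula yields 0, φ is 1.
(4) fails at (0,0,0,1): the formula yields 1, φ is 0.
That leaves (1). Evaluating it on every row reproduces the table of φ exactly.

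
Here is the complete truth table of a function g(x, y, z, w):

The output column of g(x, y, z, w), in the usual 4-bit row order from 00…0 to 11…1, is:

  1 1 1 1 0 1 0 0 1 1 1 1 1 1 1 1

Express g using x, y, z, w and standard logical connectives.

The 0-rows are (0,1,0,0), (0,1,1,0), (0,1,1,1). Take each as a conjunction (¬x·y·¬z·¬w, ¬x·y·z·¬w, ¬x·y·z·w), form their disjunction, and complement — that gives a formula that is 1 everywhere g is.

g(x, y, z, w) = (((((x' · y) · z') · w') + (((x' · y) · z) · w')) + (((x' · y) · z) · w))'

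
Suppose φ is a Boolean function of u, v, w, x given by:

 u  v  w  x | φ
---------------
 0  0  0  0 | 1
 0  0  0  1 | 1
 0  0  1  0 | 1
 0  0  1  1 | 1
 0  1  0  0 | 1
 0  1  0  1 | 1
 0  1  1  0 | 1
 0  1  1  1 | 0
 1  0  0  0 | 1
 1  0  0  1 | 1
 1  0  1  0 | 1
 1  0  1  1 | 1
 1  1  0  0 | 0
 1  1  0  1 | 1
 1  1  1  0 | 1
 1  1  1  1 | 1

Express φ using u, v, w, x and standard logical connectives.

φ(u, v, w, x) = ((((u' · v) · w) · x) + (((u · v) · w') · x'))'

φ is 0 on only 2 rows — (0,1,1,1), (1,1,0,0). Writing each as a minterm (¬u·v·w·x, u·v·¬w·¬x) and OR-ing them characterizes exactly where φ=0, so φ is the negation of that disjunction.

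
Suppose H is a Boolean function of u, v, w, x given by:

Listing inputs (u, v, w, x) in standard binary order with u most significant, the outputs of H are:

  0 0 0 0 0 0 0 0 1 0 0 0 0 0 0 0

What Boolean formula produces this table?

H(u, v, w, x) = ((u AND NOT v) AND NOT w) AND NOT x

Only row (1,0,0,0) gives 1. That row's minterm u·¬v·¬w·¬x is H directly.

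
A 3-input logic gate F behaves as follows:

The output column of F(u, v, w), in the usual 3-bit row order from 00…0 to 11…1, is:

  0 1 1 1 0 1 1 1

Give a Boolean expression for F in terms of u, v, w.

There are just 2 zero rows: (0,0,0), (1,0,0). Their minterms are ¬u·¬v·¬w, u·¬v·¬w; the OR of those covers precisely the 0-outputs, and negating it yields F.

F(u, v, w) = NOT (((NOT u AND NOT v) AND NOT w) OR ((u AND NOT v) AND NOT w))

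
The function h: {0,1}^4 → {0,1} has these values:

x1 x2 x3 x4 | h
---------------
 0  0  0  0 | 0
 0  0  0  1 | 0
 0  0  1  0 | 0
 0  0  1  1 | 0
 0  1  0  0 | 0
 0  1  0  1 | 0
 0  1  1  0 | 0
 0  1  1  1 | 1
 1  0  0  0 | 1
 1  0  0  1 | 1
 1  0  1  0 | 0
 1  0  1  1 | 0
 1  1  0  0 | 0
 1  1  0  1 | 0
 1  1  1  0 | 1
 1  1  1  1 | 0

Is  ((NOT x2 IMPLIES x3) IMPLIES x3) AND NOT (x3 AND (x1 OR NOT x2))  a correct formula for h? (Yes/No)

No

Test each input against both h and the formula:
  x1=0, x2=0, x3=0, x4=0: formula gives 1, but h = 0 ✗
Row (0,0,0,0) is a counterexample, so the formula is not equivalent to h.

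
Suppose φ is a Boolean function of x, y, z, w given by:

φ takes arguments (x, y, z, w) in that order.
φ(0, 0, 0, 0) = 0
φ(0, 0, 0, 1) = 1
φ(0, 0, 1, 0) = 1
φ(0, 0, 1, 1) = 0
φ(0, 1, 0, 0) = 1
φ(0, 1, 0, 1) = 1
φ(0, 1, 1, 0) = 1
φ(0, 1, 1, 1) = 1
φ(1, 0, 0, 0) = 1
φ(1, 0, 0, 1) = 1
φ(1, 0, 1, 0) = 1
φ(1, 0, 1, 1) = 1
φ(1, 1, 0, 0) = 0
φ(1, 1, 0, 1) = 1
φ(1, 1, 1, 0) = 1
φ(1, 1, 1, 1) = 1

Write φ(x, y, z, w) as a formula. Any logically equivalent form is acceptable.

φ(x, y, z, w) = NOT (((((NOT x AND NOT y) AND NOT z) AND NOT w) OR (((NOT x AND NOT y) AND z) AND w)) OR (((x AND y) AND NOT z) AND NOT w))

The 0-rows are (0,0,0,0), (0,0,1,1), (1,1,0,0). Take each as a conjunction (¬x·¬y·¬z·¬w, ¬x·¬y·z·w, x·y·¬z·¬w), form their disjunction, and complement — that gives a formula that is 1 everywhere φ is.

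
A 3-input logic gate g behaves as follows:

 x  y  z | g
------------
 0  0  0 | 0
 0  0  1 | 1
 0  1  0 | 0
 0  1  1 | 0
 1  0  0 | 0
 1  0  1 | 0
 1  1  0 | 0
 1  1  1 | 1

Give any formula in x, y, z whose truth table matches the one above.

g=1 on 2 inputs: (0,0,1), (1,1,1). Reading each as a conjunction of literals (¬x·¬y·z, x·y·z) and taking the OR gives the canonical DNF.

g(x, y, z) = ((x' · y') · z) + ((x · y) · z)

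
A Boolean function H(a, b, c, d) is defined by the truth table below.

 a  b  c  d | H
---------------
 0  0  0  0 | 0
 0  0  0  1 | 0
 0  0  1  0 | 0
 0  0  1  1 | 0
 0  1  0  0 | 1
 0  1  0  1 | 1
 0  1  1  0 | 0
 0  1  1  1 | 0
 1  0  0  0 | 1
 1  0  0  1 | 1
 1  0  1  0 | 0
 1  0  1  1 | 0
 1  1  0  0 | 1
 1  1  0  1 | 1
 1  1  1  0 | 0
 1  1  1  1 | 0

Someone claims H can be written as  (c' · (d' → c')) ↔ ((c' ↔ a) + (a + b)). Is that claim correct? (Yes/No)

Yes

Check the formula against H row by row:
  a=0, b=0, c=0, d=0: formula gives 0, H = 0 ✓
  a=0, b=0, c=0, d=1: formula gives 0, H = 0 ✓
  a=0, b=0, c=1, d=0: formula gives 0, H = 0 ✓
  a=0, b=0, c=1, d=1: formula gives 0, H = 0 ✓
  …and likewise for the remaining 12 rows.
Every row agrees, so the formula is equivalent.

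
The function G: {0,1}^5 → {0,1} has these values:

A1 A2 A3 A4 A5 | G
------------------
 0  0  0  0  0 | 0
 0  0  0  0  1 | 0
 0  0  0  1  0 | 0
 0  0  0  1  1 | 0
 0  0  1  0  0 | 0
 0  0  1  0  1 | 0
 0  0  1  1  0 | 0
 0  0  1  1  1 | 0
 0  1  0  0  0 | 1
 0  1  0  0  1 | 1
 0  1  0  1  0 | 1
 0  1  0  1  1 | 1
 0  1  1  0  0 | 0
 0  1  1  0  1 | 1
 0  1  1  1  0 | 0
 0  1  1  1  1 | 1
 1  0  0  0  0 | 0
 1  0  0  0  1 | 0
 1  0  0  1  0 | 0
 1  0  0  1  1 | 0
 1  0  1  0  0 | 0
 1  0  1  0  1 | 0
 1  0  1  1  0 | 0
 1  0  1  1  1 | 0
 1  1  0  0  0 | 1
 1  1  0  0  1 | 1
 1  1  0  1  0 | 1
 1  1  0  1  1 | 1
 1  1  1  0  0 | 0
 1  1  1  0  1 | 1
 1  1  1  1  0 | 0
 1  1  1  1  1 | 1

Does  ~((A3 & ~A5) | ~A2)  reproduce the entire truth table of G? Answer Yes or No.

Test each input against both G and the formula:
  A1=0, A2=0, A3=0, A4=0, A5=0: formula gives 0, G = 0 ✓
  A1=0, A2=0, A3=0, A4=0, A5=1: formula gives 0, G = 0 ✓
  A1=0, A2=0, A3=0, A4=1, A5=0: formula gives 0, G = 0 ✓
  A1=0, A2=0, A3=0, A4=1, A5=1: formula gives 0, G = 0 ✓
  … (the remaining 28 rows also agree.)
All 32 rows match — the expression computes G exactly.

Yes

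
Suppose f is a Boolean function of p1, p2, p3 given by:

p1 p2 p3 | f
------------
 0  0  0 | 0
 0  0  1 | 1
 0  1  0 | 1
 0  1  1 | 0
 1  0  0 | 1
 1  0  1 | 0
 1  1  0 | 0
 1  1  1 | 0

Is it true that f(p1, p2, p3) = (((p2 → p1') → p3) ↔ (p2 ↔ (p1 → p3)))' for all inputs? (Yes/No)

Check the formula against f row by row:
  p1=0, p2=0, p3=0: formula gives 0, f = 0 ✓
  p1=0, p2=0, p3=1: formula gives 1, f = 1 ✓
  p1=0, p2=1, p3=0: formula gives 1, f = 1 ✓
  p1=0, p2=1, p3=1: formula gives 0, f = 0 ✓
  p1=1, p2=0, p3=0: formula gives 1, f = 1 ✓
  p1=1, p2=0, p3=1: formula gives 1, but f = 0 ✗
Since they disagree at (1,0,1), the expression is not a correct formula for f.

No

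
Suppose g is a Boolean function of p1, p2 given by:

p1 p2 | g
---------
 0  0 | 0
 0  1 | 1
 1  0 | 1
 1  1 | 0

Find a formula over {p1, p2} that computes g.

The output is 1 exactly when an odd number of inputs are 1 — the 2-way XOR (parity).

g(p1, p2) = p1 xor p2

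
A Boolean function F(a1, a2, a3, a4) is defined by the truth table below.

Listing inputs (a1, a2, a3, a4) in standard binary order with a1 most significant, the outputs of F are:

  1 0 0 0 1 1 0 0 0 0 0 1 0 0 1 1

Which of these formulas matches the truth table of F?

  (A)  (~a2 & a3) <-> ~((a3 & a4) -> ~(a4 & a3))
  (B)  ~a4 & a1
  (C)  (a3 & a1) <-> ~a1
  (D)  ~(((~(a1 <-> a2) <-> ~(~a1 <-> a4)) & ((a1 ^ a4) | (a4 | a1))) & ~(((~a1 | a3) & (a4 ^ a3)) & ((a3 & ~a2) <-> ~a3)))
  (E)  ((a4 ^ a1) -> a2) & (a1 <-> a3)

E

(A) fails at (0,0,0,1): the formula yields 1, F is 0.
(B) fails at (0,0,0,0): the formula yields 0, F is 1.
(C) fails at (0,0,0,0): the formula yields 0, F is 1.
(D) fails at (0,0,1,0): the formula yields 1, F is 0.
Only (E) survives; checking it on all 16 rows confirms it matches F.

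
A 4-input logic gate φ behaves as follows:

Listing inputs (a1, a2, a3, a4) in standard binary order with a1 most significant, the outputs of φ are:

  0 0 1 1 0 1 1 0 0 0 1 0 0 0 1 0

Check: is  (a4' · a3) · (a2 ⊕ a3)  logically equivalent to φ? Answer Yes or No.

No

Evaluate (a4' · a3) · (a2 ⊕ a3) on each row and compare to φ:
  a1=0, a2=0, a3=0, a4=0: formula gives 0, φ = 0 ✓
  a1=0, a2=0, a3=0, a4=1: formula gives 0, φ = 0 ✓
  a1=0, a2=0, a3=1, a4=0: formula gives 1, φ = 1 ✓
  a1=0, a2=0, a3=1, a4=1: formula gives 0, but φ = 1 ✗
A single disagreement suffices: at (0,0,1,1) they differ, so the formula does not compute φ.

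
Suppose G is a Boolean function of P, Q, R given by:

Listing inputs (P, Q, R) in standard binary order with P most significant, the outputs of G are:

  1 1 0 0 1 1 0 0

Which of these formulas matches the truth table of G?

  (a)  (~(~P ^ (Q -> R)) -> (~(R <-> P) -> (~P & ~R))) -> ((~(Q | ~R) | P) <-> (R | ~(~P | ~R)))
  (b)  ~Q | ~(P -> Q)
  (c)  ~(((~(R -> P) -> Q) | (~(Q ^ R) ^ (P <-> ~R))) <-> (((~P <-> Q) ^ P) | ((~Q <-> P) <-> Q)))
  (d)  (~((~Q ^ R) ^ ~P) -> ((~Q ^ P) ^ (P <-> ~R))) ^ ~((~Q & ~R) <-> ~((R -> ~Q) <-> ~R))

(a) fails at (0,1,0): the formula yields 1, G is 0.
(c) fails at (0,0,0): the formula yields 0, G is 1.
(d) fails at (0,0,0): the formula yields 0, G is 1.
That leaves (b). Evaluating it on every row reproduces the table of G exactly.

b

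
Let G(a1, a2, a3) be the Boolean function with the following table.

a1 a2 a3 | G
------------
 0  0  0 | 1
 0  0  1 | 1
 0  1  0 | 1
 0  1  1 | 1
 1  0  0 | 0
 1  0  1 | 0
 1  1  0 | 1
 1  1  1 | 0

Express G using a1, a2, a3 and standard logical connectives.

G is 0 on only 3 rows — (1,0,0), (1,0,1), (1,1,1). Writing each as a minterm (a1·¬a2·¬a3, a1·¬a2·a3, a1·a2·a3) and OR-ing them characterizes exactly where G=0, so G is the negation of that disjunction.

G(a1, a2, a3) = ¬((((a1 ∧ ¬a2) ∧ ¬a3) ∨ ((a1 ∧ ¬a2) ∧ a3)) ∨ ((a1 ∧ a2) ∧ a3))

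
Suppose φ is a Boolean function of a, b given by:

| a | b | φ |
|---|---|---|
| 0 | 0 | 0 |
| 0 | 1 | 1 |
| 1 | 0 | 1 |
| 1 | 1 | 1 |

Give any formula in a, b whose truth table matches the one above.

The output is 1 whenever at least one input is 1 — the OR of all inputs.

φ(a, b) = a | b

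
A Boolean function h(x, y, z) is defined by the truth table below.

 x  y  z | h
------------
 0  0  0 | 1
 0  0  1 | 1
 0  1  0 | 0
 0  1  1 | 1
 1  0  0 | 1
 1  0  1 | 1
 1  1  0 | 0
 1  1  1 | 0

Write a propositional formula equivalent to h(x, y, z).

h is 0 on only 3 rows — (0,1,0), (1,1,0), (1,1,1). Writing each as a minterm (¬x·y·¬z, x·y·¬z, x·y·z) and OR-ing them characterizes exactly where h=0, so h is the negation of that disjunction.

h(x, y, z) = ¬((((¬x ∧ y) ∧ ¬z) ∨ ((x ∧ y) ∧ ¬z)) ∨ ((x ∧ y) ∧ z))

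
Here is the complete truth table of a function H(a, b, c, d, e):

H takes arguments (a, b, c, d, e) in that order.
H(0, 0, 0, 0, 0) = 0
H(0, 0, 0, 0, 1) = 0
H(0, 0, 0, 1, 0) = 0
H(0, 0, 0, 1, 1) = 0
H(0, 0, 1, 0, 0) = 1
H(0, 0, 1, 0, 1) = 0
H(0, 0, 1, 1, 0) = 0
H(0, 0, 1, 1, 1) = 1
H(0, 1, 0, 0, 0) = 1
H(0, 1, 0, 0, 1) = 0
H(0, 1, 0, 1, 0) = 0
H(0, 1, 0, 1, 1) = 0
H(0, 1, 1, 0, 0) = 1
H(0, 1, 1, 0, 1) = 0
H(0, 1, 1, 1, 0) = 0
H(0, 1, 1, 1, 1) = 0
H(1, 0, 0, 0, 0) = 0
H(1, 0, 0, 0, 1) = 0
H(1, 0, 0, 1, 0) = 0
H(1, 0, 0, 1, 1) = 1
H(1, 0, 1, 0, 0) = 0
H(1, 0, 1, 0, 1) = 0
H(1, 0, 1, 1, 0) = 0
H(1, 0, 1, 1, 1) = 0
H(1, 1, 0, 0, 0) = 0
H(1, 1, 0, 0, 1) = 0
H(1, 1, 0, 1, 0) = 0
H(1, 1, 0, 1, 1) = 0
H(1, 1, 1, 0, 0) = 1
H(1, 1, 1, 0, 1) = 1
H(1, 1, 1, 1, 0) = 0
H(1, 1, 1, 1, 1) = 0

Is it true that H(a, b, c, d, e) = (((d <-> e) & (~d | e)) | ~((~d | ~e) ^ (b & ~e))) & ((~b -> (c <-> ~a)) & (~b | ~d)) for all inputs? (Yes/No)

Test each input against both H and the formula:
  a=0, b=0, c=0, d=0, e=0: formula gives 0, H = 0 ✓
  a=0, b=0, c=0, d=0, e=1: formula gives 0, H = 0 ✓
  a=0, b=0, c=0, d=1, e=0: formula gives 0, H = 0 ✓
  a=0, b=0, c=0, d=1, e=1: formula gives 0, H = 0 ✓
  …
  a=1, b=0, c=0, d=0, e=0: formula gives 1, but H = 0 ✗
A single disagreement suffices: at (1,0,0,0,0) they differ, so the formula does not compute H.

No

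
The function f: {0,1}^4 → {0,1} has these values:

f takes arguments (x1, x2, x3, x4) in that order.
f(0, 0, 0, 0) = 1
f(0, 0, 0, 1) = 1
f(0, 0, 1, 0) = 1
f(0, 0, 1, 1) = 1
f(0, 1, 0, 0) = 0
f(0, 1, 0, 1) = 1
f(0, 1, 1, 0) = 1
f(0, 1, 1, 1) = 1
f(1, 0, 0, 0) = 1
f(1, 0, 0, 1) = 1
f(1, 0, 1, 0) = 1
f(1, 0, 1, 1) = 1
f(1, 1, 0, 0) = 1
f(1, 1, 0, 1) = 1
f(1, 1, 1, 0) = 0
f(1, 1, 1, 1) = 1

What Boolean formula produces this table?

f(x1, x2, x3, x4) = NOT ((((NOT x1 AND x2) AND NOT x3) AND NOT x4) OR (((x1 AND x2) AND x3) AND NOT x4))

There are just 2 zero rows: (0,1,0,0), (1,1,1,0). Their minterms are ¬x1·x2·¬x3·¬x4, x1·x2·x3·¬x4; the OR of those covers precisely the 0-outputs, and negating it yields f.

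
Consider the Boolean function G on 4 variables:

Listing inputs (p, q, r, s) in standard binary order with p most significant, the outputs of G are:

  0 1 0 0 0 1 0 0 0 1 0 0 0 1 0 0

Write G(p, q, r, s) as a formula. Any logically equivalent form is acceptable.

G(p, q, r, s) = (((((NOT p AND NOT q) AND NOT r) AND s) OR (((NOT p AND q) AND NOT r) AND s)) OR (((p AND NOT q) AND NOT r) AND s)) OR (((p AND q) AND NOT r) AND s)

G=1 on 4 inputs: (0,0,0,1), (0,1,0,1), (1,0,0,1), (1,1,0,1). Reading each as a conjunction of literals (¬p·¬q·¬r·s, ¬p·q·¬r·s, p·¬q·¬r·s, p·q·¬r·s) and taking the OR gives the canonical DNF.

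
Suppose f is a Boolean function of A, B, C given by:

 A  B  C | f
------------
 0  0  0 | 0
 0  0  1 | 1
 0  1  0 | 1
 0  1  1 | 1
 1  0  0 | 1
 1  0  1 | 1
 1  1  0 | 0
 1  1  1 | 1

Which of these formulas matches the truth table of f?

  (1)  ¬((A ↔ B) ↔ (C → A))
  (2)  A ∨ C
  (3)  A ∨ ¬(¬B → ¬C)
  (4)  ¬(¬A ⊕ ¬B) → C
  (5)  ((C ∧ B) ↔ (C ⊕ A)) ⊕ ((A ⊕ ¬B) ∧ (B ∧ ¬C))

4

(1): at (0,1,1) it gives 0, but f = 1 — eliminated.
(2): at (0,1,0) it gives 0, but f = 1 — eliminated.
(3): at (0,1,0) it gives 0, but f = 1 — eliminated.
(5): at (0,0,0) it gives 1, but f = 0 — eliminated.
Only (4) survives; checking it on all 8 rows confirms it matches f.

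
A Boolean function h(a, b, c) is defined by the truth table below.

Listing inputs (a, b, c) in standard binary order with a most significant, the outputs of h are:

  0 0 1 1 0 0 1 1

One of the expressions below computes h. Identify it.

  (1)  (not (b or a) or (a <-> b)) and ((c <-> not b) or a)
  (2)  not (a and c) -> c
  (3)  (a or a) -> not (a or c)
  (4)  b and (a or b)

(1): at (0,0,1) it gives 1, but h = 0 — eliminated.
(2): at (0,0,1) it gives 1, but h = 0 — eliminated.
(3): at (0,0,0) it gives 1, but h = 0 — eliminated.
That leaves (4). Evaluating it on every row reproduces the table of h exactly.

4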